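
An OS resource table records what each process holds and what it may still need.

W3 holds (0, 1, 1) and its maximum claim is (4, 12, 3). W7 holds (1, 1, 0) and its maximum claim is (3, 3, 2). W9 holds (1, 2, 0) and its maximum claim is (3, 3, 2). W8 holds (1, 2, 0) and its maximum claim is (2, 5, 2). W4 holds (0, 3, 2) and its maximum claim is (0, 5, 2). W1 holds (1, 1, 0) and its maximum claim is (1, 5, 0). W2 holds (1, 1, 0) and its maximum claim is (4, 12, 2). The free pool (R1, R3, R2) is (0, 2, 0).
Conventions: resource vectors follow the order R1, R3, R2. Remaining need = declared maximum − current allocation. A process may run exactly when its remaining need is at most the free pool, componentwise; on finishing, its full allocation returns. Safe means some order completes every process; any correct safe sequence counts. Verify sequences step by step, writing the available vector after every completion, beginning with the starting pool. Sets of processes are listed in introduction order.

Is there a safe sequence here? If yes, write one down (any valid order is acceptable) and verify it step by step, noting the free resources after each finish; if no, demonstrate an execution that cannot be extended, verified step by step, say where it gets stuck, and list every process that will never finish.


SAFE. One safe sequence: W4, W1, W8, W7, W9, W3, W2.
Key observation: W4 is the earliest step where a requested resource binds exactly: need (0, 2, 0), pool (0, 2, 0) at its turn.
Walking it through:
  pool = (0, 2, 0)
  run W4 (needs (0, 2, 0), free (0, 2, 0)); after release of (0, 3, 2) the pool is (0, 5, 2)
  run W1 (needs (0, 4, 0), free (0, 5, 2)); after release of (1, 1, 0) the pool is (1, 6, 2)
  run W8 (needs (1, 3, 2), free (1, 6, 2)); after release of (1, 2, 0) the pool is (2, 8, 2)
  run W7 (needs (2, 2, 2), free (2, 8, 2)); after release of (1, 1, 0) the pool is (3, 9, 2)
  run W9 (needs (2, 1, 2), free (3, 9, 2)); after release of (1, 2, 0) the pool is (4, 11, 2)
  run W3 (needs (4, 11, 2), free (4, 11, 2)); after release of (0, 1, 1) the pool is (4, 12, 3)
  run W2 (needs (3, 11, 2), free (4, 12, 3)); after release of (1, 1, 0) the pool is (5, 13, 3)


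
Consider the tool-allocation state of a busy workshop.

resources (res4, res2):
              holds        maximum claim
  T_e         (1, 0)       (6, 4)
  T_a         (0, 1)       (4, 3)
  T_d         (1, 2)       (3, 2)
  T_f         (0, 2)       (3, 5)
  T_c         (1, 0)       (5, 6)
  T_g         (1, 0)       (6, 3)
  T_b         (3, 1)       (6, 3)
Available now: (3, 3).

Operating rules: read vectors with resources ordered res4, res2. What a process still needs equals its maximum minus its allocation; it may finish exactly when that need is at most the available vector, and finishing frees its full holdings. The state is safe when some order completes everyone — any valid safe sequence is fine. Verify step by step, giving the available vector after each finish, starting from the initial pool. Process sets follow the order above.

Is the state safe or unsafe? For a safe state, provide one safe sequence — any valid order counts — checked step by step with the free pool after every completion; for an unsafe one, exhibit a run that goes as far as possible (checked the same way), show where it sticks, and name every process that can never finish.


SAFE — a valid safe sequence is T_b, T_f, T_a, T_g, T_e, T_d, T_c.
Key observation: T_b marks the first exact bind of the order: its need (3, 2) fits the free (3, 3) with zero slack on a requested resource.
Walking it through:
  pool = (3, 3)
  T_b: need (3, 2) fits (3, 3); releases (3, 1), pool now (6, 4)
  T_f: need (3, 3) fits (6, 4); releases (0, 2), pool now (6, 6)
  T_a: need (4, 2) fits (6, 6); releases (0, 1), pool now (6, 7)
  T_g: need (5, 3) fits (6, 7); releases (1, 0), pool now (7, 7)
  T_e: need (5, 4) fits (7, 7); releases (1, 0), pool now (8, 7)
  T_d: need (2, 0) fits (8, 7); releases (1, 2), pool now (9, 9)
  T_c: need (4, 6) fits (9, 9); releases (1, 0), pool now (10, 9)


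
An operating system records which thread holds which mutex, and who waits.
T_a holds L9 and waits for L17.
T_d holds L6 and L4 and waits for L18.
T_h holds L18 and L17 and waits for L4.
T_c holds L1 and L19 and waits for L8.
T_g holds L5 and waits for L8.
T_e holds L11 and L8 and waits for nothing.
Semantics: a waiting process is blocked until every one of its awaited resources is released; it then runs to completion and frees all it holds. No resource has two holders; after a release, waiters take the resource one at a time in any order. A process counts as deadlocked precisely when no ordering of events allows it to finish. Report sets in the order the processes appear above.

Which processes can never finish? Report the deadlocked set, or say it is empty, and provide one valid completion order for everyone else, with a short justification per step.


Deadlocked set: T_a, T_d and T_h.
Key observation: nobody on the ring T_h -> T_d -> T_h can start until another member finishes, which never happens; T_a waits into the deadlock from upstream.
A valid finishing order for the others: T_e, T_c, T_g.
Step-by-step check:
  T_e waits on nothing -> runs at once and releases L11 and L8
  run T_c (all its waits — L8 — are resolved); releases L1 and L19
  run T_g (all its waits — L8 — are resolved); releases L5


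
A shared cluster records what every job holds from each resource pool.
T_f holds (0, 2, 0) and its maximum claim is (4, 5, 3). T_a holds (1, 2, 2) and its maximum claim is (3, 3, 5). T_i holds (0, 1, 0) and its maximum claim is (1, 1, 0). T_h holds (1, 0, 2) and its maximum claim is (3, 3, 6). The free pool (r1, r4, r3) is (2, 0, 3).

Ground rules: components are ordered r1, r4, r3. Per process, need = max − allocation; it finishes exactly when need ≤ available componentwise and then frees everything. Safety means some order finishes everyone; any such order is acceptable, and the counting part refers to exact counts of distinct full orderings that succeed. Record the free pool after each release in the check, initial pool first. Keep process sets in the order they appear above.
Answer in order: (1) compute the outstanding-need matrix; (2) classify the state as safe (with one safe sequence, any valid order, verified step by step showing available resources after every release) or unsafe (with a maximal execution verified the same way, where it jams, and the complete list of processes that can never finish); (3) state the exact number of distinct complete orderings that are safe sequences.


(1) Outstanding need per process (order r1, r4, r3):
  T_f: (4, 3, 3)
  T_a: (2, 1, 3)
  T_i: (1, 0, 0)
  T_h: (2, 3, 4)
(2) SAFE, for example via the order T_i, T_a, T_h, T_f.
Key observation: reading the order forward, T_a is the first process whose need (2, 1, 3) meets the free pool (2, 1, 3) exactly on a resource it requests.
Walking it through:
  pool = (2, 0, 3)
  T_i: need (1, 0, 0) fits (2, 0, 3); releases (0, 1, 0), pool now (2, 1, 3)
  T_a: need (2, 1, 3) fits (2, 1, 3); releases (1, 2, 2), pool now (3, 3, 5)
  T_h: need (2, 3, 4) fits (3, 3, 5); releases (1, 0, 2), pool now (4, 3, 7)
  T_f: need (4, 3, 3) fits (4, 3, 7); releases (0, 2, 0), pool now (4, 5, 7)
(3) The exact count: 1 of the possible complete orderings is a safe sequence.


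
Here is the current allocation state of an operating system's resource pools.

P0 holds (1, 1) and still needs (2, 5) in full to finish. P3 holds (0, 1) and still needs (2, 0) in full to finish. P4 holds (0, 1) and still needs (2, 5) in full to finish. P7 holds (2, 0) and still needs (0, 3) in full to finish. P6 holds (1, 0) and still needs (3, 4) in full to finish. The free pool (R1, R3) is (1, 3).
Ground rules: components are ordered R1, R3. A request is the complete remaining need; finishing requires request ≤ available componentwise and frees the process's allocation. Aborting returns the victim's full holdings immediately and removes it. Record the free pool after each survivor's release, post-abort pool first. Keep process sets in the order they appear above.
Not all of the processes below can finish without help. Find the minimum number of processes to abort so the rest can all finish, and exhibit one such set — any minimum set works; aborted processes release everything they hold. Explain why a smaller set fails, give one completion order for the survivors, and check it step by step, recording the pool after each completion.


Abort P4.
Key observation: the deadlocked P0 becomes finishable only because P4 released (0, 1); it completes at step 4 below.
Why nothing smaller works: aborting no one leaves the state deadlocked as given.
Survivors finish in the order: P7, P6, P3, P0. Walking it through (pool after the aborts first):
  pool = (1, 4)
  P7: need (0, 3) fits (1, 4); releases (2, 0), pool now (3, 4)
  P6: need (3, 4) fits (3, 4); releases (1, 0), pool now (4, 4)
  P3: need (2, 0) fits (4, 4); releases (0, 1), pool now (4, 5)
  P0: need (2, 5) fits (4, 5); releases (1, 1), pool now (5, 6)


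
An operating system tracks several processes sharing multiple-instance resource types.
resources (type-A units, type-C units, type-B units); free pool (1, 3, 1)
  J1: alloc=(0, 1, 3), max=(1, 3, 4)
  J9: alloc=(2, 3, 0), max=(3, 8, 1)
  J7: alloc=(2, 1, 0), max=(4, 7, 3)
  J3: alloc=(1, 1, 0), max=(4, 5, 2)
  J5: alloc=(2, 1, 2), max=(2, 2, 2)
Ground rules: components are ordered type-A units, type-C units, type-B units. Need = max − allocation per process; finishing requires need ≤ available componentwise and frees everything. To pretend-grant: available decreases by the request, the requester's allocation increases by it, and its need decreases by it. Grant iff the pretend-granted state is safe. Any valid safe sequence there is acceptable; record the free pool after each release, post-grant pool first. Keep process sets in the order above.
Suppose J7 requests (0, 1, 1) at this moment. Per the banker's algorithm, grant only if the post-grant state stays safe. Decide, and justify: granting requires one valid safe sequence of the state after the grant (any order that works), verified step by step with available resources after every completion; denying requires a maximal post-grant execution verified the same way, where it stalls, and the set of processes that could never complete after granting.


GRANT: granting preserves safety; a valid post-grant sequence is J5, J1, J3, J7, J9.
Key observation: after the grant the pool drops to (1, 2, 0), which still lets J5 finish first and unwind the rest.
Step-by-step check of the post-grant state:
  pool = (1, 2, 0)
  run J5 (needs (0, 1, 0), free (1, 2, 0)); after release of (2, 1, 2) the pool is (3, 3, 2)
  run J1 (needs (1, 2, 1), free (3, 3, 2)); after release of (0, 1, 3) the pool is (3, 4, 5)
  run J3 (needs (3, 4, 2), free (3, 4, 5)); after release of (1, 1, 0) the pool is (4, 5, 5)
  run J7 (needs (2, 5, 2), free (4, 5, 5)); after release of (2, 2, 1) the pool is (6, 7, 6)
  run J9 (needs (1, 5, 1), free (6, 7, 6)); after release of (2, 3, 0) the pool is (8, 10, 6)


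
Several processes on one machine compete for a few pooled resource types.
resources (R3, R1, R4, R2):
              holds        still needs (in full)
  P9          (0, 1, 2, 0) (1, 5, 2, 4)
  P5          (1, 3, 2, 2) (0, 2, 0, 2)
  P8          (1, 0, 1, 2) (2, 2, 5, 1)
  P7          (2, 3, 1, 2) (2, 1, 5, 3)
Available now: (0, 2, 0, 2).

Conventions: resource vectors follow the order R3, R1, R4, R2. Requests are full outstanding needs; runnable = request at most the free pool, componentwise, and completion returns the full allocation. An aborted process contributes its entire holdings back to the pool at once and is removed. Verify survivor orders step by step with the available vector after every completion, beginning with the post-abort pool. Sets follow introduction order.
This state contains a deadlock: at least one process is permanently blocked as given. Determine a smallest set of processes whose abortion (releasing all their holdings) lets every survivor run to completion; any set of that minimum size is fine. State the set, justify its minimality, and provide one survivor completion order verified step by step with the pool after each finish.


The answer: abort P8.
Key observation: no ordering could ever have run P7 before the abort of P8; with (1, 0, 1, 2) back in the pool it fits at step 3.
Minimality: the empty abort set fails — the state is deadlocked as it stands.
Survivors finish in the order: P5, P9, P7. Walking it through (pool after the aborts first):
  pool = (1, 2, 1, 4)
  P5 needs (0, 2, 0, 2) <= (1, 2, 1, 4) -> finishes; pool += (1, 3, 2, 2) = (2, 5, 3, 6)
  P9 needs (1, 5, 2, 4) <= (2, 5, 3, 6) -> finishes; pool += (0, 1, 2, 0) = (2, 6, 5, 6)
  P7 needs (2, 1, 5, 3) <= (2, 6, 5, 6) -> finishes; pool += (2, 3, 1, 2) = (4, 9, 6, 8)


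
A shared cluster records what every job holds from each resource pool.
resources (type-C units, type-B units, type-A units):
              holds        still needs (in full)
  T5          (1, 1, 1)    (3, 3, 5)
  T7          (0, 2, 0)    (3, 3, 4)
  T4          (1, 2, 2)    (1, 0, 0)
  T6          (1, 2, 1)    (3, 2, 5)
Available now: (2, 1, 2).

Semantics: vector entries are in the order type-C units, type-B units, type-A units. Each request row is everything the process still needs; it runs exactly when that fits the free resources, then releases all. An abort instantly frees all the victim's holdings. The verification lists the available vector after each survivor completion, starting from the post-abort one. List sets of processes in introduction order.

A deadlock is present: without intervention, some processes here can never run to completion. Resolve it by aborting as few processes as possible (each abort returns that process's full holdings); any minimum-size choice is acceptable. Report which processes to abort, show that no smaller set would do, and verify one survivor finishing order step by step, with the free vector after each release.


Minimum abort set: T6.
Key observation: the returned (1, 2, 1) from T6 is what brings T5 — unrunnable before, under any order — into play at step 2.
No smaller set exists: with zero aborts the deadlock remains.
One survivor order: T4, T5, T7. Step-by-step check (post-abort pool first):
  pool = (3, 3, 3)
  T4 needs (1, 0, 0) <= (3, 3, 3) -> finishes; pool += (1, 2, 2) = (4, 5, 5)
  T5 needs (3, 3, 5) <= (4, 5, 5) -> finishes; pool += (1, 1, 1) = (5, 6, 6)
  T7 needs (3, 3, 4) <= (5, 6, 6) -> finishes; pool += (0, 2, 0) = (5, 8, 6)


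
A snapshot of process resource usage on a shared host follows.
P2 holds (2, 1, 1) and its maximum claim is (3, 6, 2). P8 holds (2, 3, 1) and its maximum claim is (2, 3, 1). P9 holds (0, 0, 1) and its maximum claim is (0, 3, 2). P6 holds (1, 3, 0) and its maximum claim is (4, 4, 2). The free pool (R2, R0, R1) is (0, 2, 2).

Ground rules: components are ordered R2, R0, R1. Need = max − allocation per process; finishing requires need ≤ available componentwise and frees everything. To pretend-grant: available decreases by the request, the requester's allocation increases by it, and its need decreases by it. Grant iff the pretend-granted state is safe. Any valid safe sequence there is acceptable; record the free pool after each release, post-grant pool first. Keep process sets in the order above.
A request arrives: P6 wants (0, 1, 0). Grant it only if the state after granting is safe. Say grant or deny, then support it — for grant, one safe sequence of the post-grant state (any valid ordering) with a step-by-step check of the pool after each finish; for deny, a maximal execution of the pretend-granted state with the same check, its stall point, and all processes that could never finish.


DENY — the pretend-granted state is unsafe.
Key observation: after P8, P9 the pool peaks at (2, 4, 4), and each blocked process is short somewhere: P2 on R0; P6 on R2.
After a pretend grant, a maximal execution: P8, P9 — then nothing else fits. Check, step by step:
  pool = (0, 1, 2)
  run P8 (needs (0, 0, 0), free (0, 1, 2)); after release of (2, 3, 1) the pool is (2, 4, 3)
  run P9 (needs (0, 3, 1), free (2, 4, 3)); after release of (0, 0, 1) the pool is (2, 4, 4)
  blocked: P2 wants (1, 5, 1), pool (2, 4, 4) — not enough R0
  blocked: P6 wants (3, 0, 2), pool (2, 4, 4) — not enough R2
Had the request been granted, P2 and P6 could never finish.


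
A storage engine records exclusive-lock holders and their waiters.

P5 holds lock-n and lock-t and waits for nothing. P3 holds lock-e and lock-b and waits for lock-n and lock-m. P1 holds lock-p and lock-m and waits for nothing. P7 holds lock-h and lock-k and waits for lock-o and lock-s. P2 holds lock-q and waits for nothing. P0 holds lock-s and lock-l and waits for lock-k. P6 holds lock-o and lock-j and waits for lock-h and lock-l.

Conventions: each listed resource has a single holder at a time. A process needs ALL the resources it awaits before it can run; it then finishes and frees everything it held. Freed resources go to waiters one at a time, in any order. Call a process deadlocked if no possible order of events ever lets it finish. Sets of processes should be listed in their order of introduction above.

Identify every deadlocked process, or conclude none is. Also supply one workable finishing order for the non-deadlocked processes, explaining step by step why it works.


The deadlocked set is P7, P0 and P6.
Key observation: the knot is the closed ring of waits P7 -> P0 -> P7; P6 is caught in further circular waits.
One completion order for the rest: P2, P1, P5, P3.
Verifying each step:
  P2: no waits; runs immediately, freeing lock-q
  P1: no waits; runs immediately, freeing lock-p and lock-m
  P5: no waits; runs immediately, freeing lock-n and lock-t
  P3: everything it awaited (lock-n and lock-m) is free; runs, freeing lock-e and lock-b


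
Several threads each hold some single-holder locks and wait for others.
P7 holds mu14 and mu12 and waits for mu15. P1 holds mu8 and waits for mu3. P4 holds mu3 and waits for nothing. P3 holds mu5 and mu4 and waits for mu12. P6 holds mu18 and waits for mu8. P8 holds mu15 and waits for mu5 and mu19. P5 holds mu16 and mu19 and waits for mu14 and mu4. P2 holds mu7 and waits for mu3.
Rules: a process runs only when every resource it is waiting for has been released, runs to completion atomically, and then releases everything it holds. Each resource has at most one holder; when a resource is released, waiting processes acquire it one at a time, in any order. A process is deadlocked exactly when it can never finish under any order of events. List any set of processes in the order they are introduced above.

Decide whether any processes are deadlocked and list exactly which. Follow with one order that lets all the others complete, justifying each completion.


Deadlocked: P7, P3, P8 and P5.
Key observation: the wait chain closes on itself along P7 -> P8 -> P3 -> P7; P5 is caught in further circular waits.
One completion order for the rest: P4, P2, P1, P6.
Walking it through:
  P4 waits on nothing -> runs at once and releases mu3
  run P2 (all its waits — mu3 — are resolved); releases mu7
  run P1 (all its waits — mu3 — are resolved); releases mu8
  run P6 (all its waits — mu8 — are resolved); releases mu18


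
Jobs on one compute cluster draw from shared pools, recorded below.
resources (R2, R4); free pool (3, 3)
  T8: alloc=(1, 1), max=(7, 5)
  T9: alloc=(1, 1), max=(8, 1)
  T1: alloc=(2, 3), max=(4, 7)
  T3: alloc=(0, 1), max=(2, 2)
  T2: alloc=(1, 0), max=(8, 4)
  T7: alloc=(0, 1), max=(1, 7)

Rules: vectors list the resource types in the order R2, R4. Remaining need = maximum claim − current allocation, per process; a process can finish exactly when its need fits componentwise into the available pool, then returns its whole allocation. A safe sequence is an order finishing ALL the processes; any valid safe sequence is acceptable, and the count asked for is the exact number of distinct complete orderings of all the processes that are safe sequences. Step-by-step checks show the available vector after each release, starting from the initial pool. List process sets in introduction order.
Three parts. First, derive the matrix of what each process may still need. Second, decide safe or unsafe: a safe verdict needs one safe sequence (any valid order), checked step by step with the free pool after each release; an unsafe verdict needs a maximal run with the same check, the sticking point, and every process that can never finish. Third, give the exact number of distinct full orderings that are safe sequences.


(1) Outstanding need per process (order R2, R4):
  T8: (6, 4)
  T9: (7, 0)
  T1: (2, 4)
  T3: (2, 1)
  T2: (7, 4)
  T7: (1, 6)
(2) UNSAFE.
Key observation: the wall is R2: completing T3, T1, T7 brings the pool only to (5, 8), and all the rest need more.
A maximal execution: T3, T1, T7 — then nothing else fits. Step-by-step check:
  pool = (3, 3)
  run T3 (needs (2, 1), free (3, 3)); after release of (0, 1) the pool is (3, 4)
  run T1 (needs (2, 4), free (3, 4)); after release of (2, 3) the pool is (5, 7)
  run T7 (needs (1, 6), free (5, 7)); after release of (0, 1) the pool is (5, 8)
  T8 cannot run: need (6, 4) vs free (5, 8) (insufficient R2)
  T9 cannot run: need (7, 0) vs free (5, 8) (insufficient R2)
  T2 cannot run: need (7, 4) vs free (5, 8) (insufficient R2)
Never able to finish: T8, T9 and T2.
(3) Exactly 0 of the possible complete orderings are safe sequences.


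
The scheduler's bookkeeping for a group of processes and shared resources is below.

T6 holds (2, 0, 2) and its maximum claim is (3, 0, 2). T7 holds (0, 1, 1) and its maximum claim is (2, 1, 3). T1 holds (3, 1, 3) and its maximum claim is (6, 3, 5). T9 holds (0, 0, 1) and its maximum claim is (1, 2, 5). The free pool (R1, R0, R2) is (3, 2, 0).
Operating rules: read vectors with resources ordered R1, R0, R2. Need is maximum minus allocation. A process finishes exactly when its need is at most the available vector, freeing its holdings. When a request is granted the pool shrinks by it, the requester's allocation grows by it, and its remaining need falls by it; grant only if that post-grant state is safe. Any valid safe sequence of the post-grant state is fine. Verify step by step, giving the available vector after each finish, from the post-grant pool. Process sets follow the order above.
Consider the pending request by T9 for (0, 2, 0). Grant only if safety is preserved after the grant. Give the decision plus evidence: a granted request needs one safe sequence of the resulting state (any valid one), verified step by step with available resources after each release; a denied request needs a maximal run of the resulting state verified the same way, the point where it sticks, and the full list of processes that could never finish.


DENY — the pretend-granted state is unsafe.
Key observation: after T6, T7 the pool peaks at (5, 1, 3), and each blocked process is short somewhere: T1 on R0; T9 on R2.
Pretend the grant happened; the run T6, T7 goes as far as possible. Check, step by step:
  pool = (3, 0, 0)
  run T6 (needs (1, 0, 0), free (3, 0, 0)); after release of (2, 0, 2) the pool is (5, 0, 2)
  run T7 (needs (2, 0, 2), free (5, 0, 2)); after release of (0, 1, 1) the pool is (5, 1, 3)
  T1 still needs (3, 2, 2) but only (5, 1, 3) is free — short on R0
  T9 still needs (1, 0, 4) but only (5, 1, 3) is free — short on R2
Processes that could never finish after the grant: T1 and T9.


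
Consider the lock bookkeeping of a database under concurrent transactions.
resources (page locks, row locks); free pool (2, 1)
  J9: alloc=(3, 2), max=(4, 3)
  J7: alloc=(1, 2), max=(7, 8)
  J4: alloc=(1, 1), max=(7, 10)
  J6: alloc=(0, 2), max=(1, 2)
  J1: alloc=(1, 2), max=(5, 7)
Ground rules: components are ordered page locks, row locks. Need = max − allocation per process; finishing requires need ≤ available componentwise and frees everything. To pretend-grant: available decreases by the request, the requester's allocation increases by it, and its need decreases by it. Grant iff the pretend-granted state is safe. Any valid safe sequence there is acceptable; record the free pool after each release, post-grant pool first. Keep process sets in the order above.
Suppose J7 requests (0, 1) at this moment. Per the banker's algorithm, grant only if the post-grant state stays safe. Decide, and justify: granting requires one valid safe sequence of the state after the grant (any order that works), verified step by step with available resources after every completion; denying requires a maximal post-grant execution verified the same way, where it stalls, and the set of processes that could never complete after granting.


DENY. Granting would leave the state unsafe.
Key observation: row locks is the bottleneck — with J6, J9 done the pool holds (5, 4), short of every remaining need.
On the post-grant state, J6, J9 is a maximal run — nothing extends it. Walking it through:
  pool = (2, 0)
  J6: need (1, 0) fits (2, 0); releases (0, 2), pool now (2, 2)
  J9: need (1, 1) fits (2, 2); releases (3, 2), pool now (5, 4)
  J7 still needs (6, 5) but only (5, 4) is free — short on page locks and row locks
  J4 still needs (6, 9) but only (5, 4) is free — short on page locks and row locks
  J1 still needs (4, 5) but only (5, 4) is free — short on row locks
Processes that could never finish after the grant: J7, J4 and J1.


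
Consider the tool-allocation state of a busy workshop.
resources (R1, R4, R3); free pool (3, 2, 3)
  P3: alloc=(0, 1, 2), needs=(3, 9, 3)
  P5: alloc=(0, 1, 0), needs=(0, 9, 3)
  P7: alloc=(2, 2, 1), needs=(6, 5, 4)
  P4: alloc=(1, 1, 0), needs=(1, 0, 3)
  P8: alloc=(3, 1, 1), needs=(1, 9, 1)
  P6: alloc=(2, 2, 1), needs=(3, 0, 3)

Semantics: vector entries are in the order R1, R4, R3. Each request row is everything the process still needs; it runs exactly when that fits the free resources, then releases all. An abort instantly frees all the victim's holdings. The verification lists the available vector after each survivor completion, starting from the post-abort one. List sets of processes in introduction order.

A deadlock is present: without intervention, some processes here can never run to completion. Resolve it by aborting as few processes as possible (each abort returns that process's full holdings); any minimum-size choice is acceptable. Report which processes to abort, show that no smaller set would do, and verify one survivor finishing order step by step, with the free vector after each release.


Minimum abort set: P5 and P8.
Key observation: P3 was stuck for good until P5 and P8 gave back (3, 2, 1); in the order shown it finishes at step 4.
Minimality, checking each single-abort alternative: P3 alone leaves P5 blocked (short on R4); P5 alone leaves P3 blocked (short on R4); P7 alone leaves P3 blocked (short on R4); P4 alone leaves P3 blocked (short on R4); P8 alone leaves P3 blocked (short on R4); P6 alone leaves P3 blocked (short on R4).
The survivors complete as P6, P7, P4, P3. Verifying each step (starting from the post-abort pool):
  pool = (6, 4, 4)
  P6 needs (3, 0, 3) <= (6, 4, 4) -> finishes; pool += (2, 2, 1) = (8, 6, 5)
  P7 needs (6, 5, 4) <= (8, 6, 5) -> finishes; pool += (2, 2, 1) = (10, 8, 6)
  P4 needs (1, 0, 3) <= (10, 8, 6) -> finishes; pool += (1, 1, 0) = (11, 9, 6)
  P3 needs (3, 9, 3) <= (11, 9, 6) -> finishes; pool += (0, 1, 2) = (11, 10, 8)


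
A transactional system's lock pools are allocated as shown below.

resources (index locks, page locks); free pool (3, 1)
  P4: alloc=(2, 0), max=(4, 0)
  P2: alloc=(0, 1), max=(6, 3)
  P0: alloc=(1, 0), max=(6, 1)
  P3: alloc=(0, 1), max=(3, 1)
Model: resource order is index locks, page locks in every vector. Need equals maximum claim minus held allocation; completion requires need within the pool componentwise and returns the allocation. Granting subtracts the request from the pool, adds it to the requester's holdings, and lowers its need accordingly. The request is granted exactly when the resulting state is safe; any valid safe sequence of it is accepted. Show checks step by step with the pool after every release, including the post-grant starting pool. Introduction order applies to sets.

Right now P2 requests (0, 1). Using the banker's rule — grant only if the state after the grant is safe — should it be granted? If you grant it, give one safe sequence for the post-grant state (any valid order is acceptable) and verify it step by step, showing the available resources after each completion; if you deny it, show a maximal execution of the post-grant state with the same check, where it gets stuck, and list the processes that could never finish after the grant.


GRANT: granting preserves safety; a valid post-grant sequence is P4, P3, P0, P2.
Key observation: even at the reduced pool (3, 0), P4 fits immediately, so safety survives the grant.
Check on the post-grant state, step by step:
  pool = (3, 0)
  P4 needs (2, 0) <= (3, 0) -> finishes; pool += (2, 0) = (5, 0)
  P3 needs (3, 0) <= (5, 0) -> finishes; pool += (0, 1) = (5, 1)
  P0 needs (5, 1) <= (5, 1) -> finishes; pool += (1, 0) = (6, 1)
  P2 needs (6, 1) <= (6, 1) -> finishes; pool += (0, 2) = (6, 3)


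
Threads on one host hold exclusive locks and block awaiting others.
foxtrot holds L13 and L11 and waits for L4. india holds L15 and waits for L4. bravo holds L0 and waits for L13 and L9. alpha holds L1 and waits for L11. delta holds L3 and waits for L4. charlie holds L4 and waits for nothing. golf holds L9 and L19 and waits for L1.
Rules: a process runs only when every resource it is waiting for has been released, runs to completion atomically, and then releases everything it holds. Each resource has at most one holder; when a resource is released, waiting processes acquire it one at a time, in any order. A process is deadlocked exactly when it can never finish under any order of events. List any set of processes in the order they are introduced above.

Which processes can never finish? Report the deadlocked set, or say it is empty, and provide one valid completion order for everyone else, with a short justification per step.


No process is deadlocked.
Key observation: the wait relation is loop-free; peeling off processes with no waits unwinds the whole state.
The rest can finish in the order charlie, foxtrot, alpha, india, golf, bravo, delta.
Step-by-step check:
  charlie: no waits; runs immediately, freeing L4
  foxtrot: everything it awaited (L4) is free; runs, freeing L13 and L11
  alpha: everything it awaited (L11) is free; runs, freeing L1
  india: everything it awaited (L4) is free; runs, freeing L15
  golf: everything it awaited (L1) is free; runs, freeing L9 and L19
  bravo: everything it awaited (L13 and L9) is free; runs, freeing L0
  delta: everything it awaited (L4) is free; runs, freeing L3


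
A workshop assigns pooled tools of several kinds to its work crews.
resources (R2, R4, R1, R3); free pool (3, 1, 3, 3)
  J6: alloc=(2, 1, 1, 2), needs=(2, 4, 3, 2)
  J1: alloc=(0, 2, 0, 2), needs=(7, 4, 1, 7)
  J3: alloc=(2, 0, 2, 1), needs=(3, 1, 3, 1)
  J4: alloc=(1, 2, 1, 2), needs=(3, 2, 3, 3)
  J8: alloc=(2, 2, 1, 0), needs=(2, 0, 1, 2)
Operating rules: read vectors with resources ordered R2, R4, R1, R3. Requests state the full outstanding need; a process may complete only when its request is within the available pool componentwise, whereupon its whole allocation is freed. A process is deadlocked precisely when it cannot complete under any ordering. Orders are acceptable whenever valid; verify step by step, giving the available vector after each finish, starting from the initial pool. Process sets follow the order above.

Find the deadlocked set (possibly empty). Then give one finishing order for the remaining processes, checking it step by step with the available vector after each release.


Nothing here is deadlocked.
Key observation: J8 fits the free pool immediately, and its release cascades until everyone finishes.
One completion order for the rest: J8, J4, J3, J6, J1. Check, step by step:
  pool = (3, 1, 3, 3)
  run J8 (needs (2, 0, 1, 2), free (3, 1, 3, 3)); after release of (2, 2, 1, 0) the pool is (5, 3, 4, 3)
  run J4 (needs (3, 2, 3, 3), free (5, 3, 4, 3)); after release of (1, 2, 1, 2) the pool is (6, 5, 5, 5)
  run J3 (needs (3, 1, 3, 1), free (6, 5, 5, 5)); after release of (2, 0, 2, 1) the pool is (8, 5, 7, 6)
  run J6 (needs (2, 4, 3, 2), free (8, 5, 7, 6)); after release of (2, 1, 1, 2) the pool is (10, 6, 8, 8)
  run J1 (needs (7, 4, 1, 7), free (10, 6, 8, 8)); after release of (0, 2, 0, 2) the pool is (10, 8, 8, 10)


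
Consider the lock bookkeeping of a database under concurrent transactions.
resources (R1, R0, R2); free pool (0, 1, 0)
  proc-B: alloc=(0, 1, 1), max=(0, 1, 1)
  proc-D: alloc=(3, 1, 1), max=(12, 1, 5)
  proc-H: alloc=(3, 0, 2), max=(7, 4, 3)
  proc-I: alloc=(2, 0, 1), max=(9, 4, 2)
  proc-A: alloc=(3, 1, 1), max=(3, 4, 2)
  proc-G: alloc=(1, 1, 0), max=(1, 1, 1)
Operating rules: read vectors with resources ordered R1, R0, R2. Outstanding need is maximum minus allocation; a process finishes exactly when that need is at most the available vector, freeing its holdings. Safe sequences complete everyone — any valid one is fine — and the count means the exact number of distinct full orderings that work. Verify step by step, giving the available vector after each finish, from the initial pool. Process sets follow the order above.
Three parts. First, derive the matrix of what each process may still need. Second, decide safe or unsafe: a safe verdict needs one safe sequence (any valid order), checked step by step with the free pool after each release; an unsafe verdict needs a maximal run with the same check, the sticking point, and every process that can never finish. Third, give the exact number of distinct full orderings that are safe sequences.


(1) Outstanding need per process (order R1, R0, R2):
  proc-B: (0, 0, 0)
  proc-D: (9, 0, 4)
  proc-H: (4, 4, 1)
  proc-I: (7, 4, 1)
  proc-A: (0, 3, 1)
  proc-G: (0, 0, 1)
(2) SAFE — a valid safe sequence is proc-B, proc-G, proc-A, proc-H, proc-I, proc-D.
Key observation: proc-G marks the first exact bind of the order: its need (0, 0, 1) fits the free (0, 2, 1) with zero slack on a requested resource.
Walking it through:
  pool = (0, 1, 0)
  proc-B: need (0, 0, 0) fits (0, 1, 0); releases (0, 1, 1), pool now (0, 2, 1)
  proc-G: need (0, 0, 1) fits (0, 2, 1); releases (1, 1, 0), pool now (1, 3, 1)
  proc-A: need (0, 3, 1) fits (1, 3, 1); releases (3, 1, 1), pool now (4, 4, 2)
  proc-H: need (4, 4, 1) fits (4, 4, 2); releases (3, 0, 2), pool now (7, 4, 4)
  proc-I: need (7, 4, 1) fits (7, 4, 4); releases (2, 0, 1), pool now (9, 4, 5)
  proc-D: need (9, 0, 4) fits (9, 4, 5); releases (3, 1, 1), pool now (12, 5, 6)
(3) Precisely 1 of the possible complete orderings is a safe sequence.


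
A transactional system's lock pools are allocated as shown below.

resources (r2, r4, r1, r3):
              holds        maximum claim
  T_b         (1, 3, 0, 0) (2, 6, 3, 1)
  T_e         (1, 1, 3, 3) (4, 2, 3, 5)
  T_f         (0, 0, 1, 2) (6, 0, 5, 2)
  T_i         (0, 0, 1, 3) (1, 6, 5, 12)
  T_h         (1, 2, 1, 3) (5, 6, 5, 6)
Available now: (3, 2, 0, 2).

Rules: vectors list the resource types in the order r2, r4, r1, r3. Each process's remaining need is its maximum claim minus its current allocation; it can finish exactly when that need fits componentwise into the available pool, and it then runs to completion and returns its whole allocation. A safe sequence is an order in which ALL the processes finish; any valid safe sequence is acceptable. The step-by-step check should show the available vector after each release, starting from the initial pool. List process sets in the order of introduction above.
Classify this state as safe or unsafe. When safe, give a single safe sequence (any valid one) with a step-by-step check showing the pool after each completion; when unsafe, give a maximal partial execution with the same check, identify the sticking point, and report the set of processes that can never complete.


The state is UNSAFE.
Key observation: no order helps: past T_e, T_b, the free pool tops out at (5, 6, 3, 5), below what each blocked process needs in r1.
The run T_e, T_b cannot be extended any further. Step-by-step check:
  pool = (3, 2, 0, 2)
  T_e needs (3, 1, 0, 2) <= (3, 2, 0, 2) -> finishes; pool += (1, 1, 3, 3) = (4, 3, 3, 5)
  T_b needs (1, 3, 3, 1) <= (4, 3, 3, 5) -> finishes; pool += (1, 3, 0, 0) = (5, 6, 3, 5)
  T_f cannot run: need (6, 0, 4, 0) vs free (5, 6, 3, 5) (insufficient r2 and r1)
  T_i cannot run: need (1, 6, 4, 9) vs free (5, 6, 3, 5) (insufficient r1 and r3)
  T_h cannot run: need (4, 4, 4, 3) vs free (5, 6, 3, 5) (insufficient r1)
Never able to finish: T_f, T_i and T_h.


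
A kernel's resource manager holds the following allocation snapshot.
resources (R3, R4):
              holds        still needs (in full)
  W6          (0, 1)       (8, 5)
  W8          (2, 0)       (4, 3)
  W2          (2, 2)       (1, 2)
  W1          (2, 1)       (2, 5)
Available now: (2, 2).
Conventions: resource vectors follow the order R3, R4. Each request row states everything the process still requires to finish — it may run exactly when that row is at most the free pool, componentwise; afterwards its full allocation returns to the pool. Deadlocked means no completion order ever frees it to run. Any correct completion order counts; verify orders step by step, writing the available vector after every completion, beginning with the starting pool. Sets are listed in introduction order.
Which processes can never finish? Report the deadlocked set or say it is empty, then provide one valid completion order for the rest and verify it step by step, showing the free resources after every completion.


Deadlocked set: W6 and W1.
Key observation: no order helps: past W2, W8, the free pool tops out at (6, 4), below what each blocked process needs in R4.
A valid finishing order for the others: W2, W8. Walking it through:
  pool = (2, 2)
  run W2 (needs (1, 2), free (2, 2)); after release of (2, 2) the pool is (4, 4)
  run W8 (needs (4, 3), free (4, 4)); after release of (2, 0) the pool is (6, 4)
The stuck group stays short no matter what:
  blocked: W6 wants (8, 5), pool (6, 4) — not enough R3 and R4
  blocked: W1 wants (2, 5), pool (6, 4) — not enough R4


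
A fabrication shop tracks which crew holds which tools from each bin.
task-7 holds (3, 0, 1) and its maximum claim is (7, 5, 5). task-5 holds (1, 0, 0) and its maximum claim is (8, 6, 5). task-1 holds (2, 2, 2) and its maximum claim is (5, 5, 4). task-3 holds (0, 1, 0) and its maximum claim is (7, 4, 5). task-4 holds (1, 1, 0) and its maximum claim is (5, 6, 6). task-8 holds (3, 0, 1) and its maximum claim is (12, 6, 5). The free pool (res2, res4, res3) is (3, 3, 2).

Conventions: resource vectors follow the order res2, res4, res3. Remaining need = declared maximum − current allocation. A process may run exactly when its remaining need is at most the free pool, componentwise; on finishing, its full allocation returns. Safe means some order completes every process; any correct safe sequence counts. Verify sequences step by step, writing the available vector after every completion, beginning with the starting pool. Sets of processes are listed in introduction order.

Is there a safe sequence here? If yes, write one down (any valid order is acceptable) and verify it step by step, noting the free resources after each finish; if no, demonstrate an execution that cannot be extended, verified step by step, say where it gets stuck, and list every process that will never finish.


SAFE — a valid safe sequence is task-1, task-7, task-3, task-5, task-8, task-4.
Key observation: task-1 marks the first exact bind of the order: its need (3, 3, 2) fits the free (3, 3, 2) with zero slack on a requested resource.
Check, step by step:
  pool = (3, 3, 2)
  run task-1 (needs (3, 3, 2), free (3, 3, 2)); after release of (2, 2, 2) the pool is (5, 5, 4)
  run task-7 (needs (4, 5, 4), free (5, 5, 4)); after release of (3, 0, 1) the pool is (8, 5, 5)
  run task-3 (needs (7, 3, 5), free (8, 5, 5)); after release of (0, 1, 0) the pool is (8, 6, 5)
  run task-5 (needs (7, 6, 5), free (8, 6, 5)); after release of (1, 0, 0) the pool is (9, 6, 5)
  run task-8 (needs (9, 6, 4), free (9, 6, 5)); after release of (3, 0, 1) the pool is (12, 6, 6)
  run task-4 (needs (4, 5, 6), free (12, 6, 6)); after release of (1, 1, 0) the pool is (13, 7, 6)
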